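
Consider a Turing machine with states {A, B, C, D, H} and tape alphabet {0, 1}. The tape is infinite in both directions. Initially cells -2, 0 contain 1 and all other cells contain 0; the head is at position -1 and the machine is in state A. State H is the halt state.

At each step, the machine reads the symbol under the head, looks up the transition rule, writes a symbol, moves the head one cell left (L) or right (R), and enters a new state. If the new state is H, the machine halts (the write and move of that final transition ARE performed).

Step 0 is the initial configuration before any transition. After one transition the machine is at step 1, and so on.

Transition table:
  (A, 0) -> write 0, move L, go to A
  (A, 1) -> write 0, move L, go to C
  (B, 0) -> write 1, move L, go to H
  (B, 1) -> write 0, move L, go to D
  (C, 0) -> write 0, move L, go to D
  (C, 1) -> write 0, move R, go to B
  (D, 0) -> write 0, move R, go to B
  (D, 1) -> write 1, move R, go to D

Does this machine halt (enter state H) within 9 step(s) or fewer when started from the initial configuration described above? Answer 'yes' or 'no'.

Step 1: in state A at pos -1, read 0 -> (A,0)->write 0,move L,goto A. Now: state=A, head=-2, tape[-3..1]=01010 (head:  ^)
Step 2: in state A at pos -2, read 1 -> (A,1)->write 0,move L,goto C. Now: state=C, head=-3, tape[-4..1]=000010 (head:  ^)
Step 3: in state C at pos -3, read 0 -> (C,0)->write 0,move L,goto D. Now: state=D, head=-4, tape[-5..1]=0000010 (head:  ^)
Step 4: in state D at pos -4, read 0 -> (D,0)->write 0,move R,goto B. Now: state=B, head=-3, tape[-5..1]=0000010 (head:   ^)
Step 5: in state B at pos -3, read 0 -> (B,0)->write 1,move L,goto H. Now: state=H, head=-4, tape[-5..1]=0010010 (head:  ^)
State H reached at step 5; 5 <= 9 -> yes

Answer: yes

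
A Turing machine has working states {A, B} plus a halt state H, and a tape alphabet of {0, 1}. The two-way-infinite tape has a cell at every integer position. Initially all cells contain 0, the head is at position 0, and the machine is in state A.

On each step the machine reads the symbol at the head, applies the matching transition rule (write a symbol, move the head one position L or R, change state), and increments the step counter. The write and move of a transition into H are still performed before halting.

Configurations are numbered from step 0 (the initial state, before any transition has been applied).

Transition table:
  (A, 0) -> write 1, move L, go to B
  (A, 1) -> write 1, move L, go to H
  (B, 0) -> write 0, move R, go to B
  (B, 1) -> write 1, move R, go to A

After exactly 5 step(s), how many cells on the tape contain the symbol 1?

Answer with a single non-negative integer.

Step 1: in state A at pos 0, read 0 -> (A,0)->write 1,move L,goto B. Now: state=B, head=-1, tape[-2..1]=0010 (head:  ^)
Step 2: in state B at pos -1, read 0 -> (B,0)->write 0,move R,goto B. Now: state=B, head=0, tape[-2..1]=0010 (head:   ^)
Step 3: in state B at pos 0, read 1 -> (B,1)->write 1,move R,goto A. Now: state=A, head=1, tape[-2..2]=00100 (head:    ^)
Step 4: in state A at pos 1, read 0 -> (A,0)->write 1,move L,goto B. Now: state=B, head=0, tape[-2..2]=00110 (head:   ^)
Step 5: in state B at pos 0, read 1 -> (B,1)->write 1,move R,goto A. Now: state=A, head=1, tape[-2..2]=00110 (head:    ^)
Cells containing 1 after step 5: {0, 1} -> 2 cell(s)

Answer: 2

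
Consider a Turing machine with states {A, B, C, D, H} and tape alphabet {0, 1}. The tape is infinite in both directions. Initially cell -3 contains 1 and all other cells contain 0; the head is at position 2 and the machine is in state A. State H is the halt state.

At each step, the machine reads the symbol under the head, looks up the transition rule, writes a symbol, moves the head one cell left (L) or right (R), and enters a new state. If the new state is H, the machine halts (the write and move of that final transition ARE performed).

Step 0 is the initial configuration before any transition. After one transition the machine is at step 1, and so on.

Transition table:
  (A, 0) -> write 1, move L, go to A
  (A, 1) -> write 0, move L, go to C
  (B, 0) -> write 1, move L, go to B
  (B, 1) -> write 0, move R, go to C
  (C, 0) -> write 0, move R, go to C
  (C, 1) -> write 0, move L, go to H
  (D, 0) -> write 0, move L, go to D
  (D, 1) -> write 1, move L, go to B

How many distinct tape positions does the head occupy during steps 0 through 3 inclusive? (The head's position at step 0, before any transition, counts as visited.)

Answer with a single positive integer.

Step 1: in state A at pos 2, read 0 -> (A,0)->write 1,move L,goto A. Now: state=A, head=1, tape[-4..3]=01000010 (head:      ^)
Step 2: in state A at pos 1, read 0 -> (A,0)->write 1,move L,goto A. Now: state=A, head=0, tape[-4..3]=01000110 (head:     ^)
Step 3: in state A at pos 0, read 0 -> (A,0)->write 1,move L,goto A. Now: state=A, head=-1, tape[-4..3]=01001110 (head:    ^)
Head positions at steps 0..3: starting at 2, distinct positions visited = {-1, 0, 1, 2} -> 4 position(s)

Answer: 4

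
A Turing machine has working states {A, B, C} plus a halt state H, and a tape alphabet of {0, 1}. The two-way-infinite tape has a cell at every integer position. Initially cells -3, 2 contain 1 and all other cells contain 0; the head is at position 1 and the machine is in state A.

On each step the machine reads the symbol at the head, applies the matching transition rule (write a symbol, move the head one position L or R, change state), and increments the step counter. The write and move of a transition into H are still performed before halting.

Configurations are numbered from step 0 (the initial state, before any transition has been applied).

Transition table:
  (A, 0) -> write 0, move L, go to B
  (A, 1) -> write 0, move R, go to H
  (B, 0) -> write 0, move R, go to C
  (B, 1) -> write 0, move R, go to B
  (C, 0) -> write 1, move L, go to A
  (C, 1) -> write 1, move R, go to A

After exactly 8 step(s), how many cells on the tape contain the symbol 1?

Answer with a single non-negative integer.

Answer: 4

Derivation:
Step 1: in state A at pos 1, read 0 -> (A,0)->write 0,move L,goto B. Now: state=B, head=0, tape[-4..3]=01000010 (head:     ^)
Step 2: in state B at pos 0, read 0 -> (B,0)->write 0,move R,goto C. Now: state=C, head=1, tape[-4..3]=01000010 (head:      ^)
Step 3: in state C at pos 1, read 0 -> (C,0)->write 1,move L,goto A. Now: state=A, head=0, tape[-4..3]=01000110 (head:     ^)
Step 4: in state A at pos 0, read 0 -> (A,0)->write 0,move L,goto B. Now: state=B, head=-1, tape[-4..3]=01000110 (head:    ^)
Step 5: in state B at pos -1, read 0 -> (B,0)->write 0,move R,goto C. Now: state=C, head=0, tape[-4..3]=01000110 (head:     ^)
Step 6: in state C at pos 0, read 0 -> (C,0)->write 1,move L,goto A. Now: state=A, head=-1, tape[-4..3]=01001110 (head:    ^)
Step 7: in state A at pos -1, read 0 -> (A,0)->write 0,move L,goto B. Now: state=B, head=-2, tape[-4..3]=01001110 (head:   ^)
Step 8: in state B at pos -2, read 0 -> (B,0)->write 0,move R,goto C. Now: state=C, head=-1, tape[-4..3]=01001110 (head:    ^)
Cells containing 1 after step 8: {-3, 0, 1, 2} -> 4 cell(s)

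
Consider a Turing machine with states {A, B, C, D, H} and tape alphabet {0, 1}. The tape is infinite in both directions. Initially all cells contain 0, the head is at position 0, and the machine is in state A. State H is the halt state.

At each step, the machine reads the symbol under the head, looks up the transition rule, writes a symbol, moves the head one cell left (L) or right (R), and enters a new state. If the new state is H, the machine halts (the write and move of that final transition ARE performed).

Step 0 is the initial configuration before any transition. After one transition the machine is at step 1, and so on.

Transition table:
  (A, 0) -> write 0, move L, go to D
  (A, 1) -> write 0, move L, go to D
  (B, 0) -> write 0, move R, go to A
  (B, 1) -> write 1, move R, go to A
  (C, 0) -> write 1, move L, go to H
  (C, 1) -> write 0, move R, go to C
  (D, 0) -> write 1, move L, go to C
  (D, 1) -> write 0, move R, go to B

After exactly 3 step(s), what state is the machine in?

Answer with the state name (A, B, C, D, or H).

Answer: H

Derivation:
Step 1: in state A at pos 0, read 0 -> (A,0)->write 0,move L,goto D. Now: state=D, head=-1, tape[-2..1]=0000 (head:  ^)
Step 2: in state D at pos -1, read 0 -> (D,0)->write 1,move L,goto C. Now: state=C, head=-2, tape[-3..1]=00100 (head:  ^)
Step 3: in state C at pos -2, read 0 -> (C,0)->write 1,move L,goto H. Now: state=H, head=-3, tape[-4..1]=001100 (head:  ^)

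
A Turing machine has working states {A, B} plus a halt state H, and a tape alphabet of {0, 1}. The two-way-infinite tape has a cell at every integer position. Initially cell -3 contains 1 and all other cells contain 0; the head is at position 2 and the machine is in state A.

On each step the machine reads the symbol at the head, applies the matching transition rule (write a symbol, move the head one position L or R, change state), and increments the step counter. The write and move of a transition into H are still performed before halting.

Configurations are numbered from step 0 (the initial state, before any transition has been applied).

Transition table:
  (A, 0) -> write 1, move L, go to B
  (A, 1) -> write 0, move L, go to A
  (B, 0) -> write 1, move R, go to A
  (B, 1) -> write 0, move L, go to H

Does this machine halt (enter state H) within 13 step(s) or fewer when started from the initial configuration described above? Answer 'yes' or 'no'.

Step 1: in state A at pos 2, read 0 -> (A,0)->write 1,move L,goto B. Now: state=B, head=1, tape[-4..3]=01000010 (head:      ^)
Step 2: in state B at pos 1, read 0 -> (B,0)->write 1,move R,goto A. Now: state=A, head=2, tape[-4..3]=01000110 (head:       ^)
Step 3: in state A at pos 2, read 1 -> (A,1)->write 0,move L,goto A. Now: state=A, head=1, tape[-4..3]=01000100 (head:      ^)
Step 4: in state A at pos 1, read 1 -> (A,1)->write 0,move L,goto A. Now: state=A, head=0, tape[-4..3]=01000000 (head:     ^)
Step 5: in state A at pos 0, read 0 -> (A,0)->write 1,move L,goto B. Now: state=B, head=-1, tape[-4..3]=01001000 (head:    ^)
Step 6: in state B at pos -1, read 0 -> (B,0)->write 1,move R,goto A. Now: state=A, head=0, tape[-4..3]=01011000 (head:     ^)
Step 7: in state A at pos 0, read 1 -> (A,1)->write 0,move L,goto A. Now: state=A, head=-1, tape[-4..3]=01010000 (head:    ^)
Step 8: in state A at pos -1, read 1 -> (A,1)->write 0,move L,goto A. Now: state=A, head=-2, tape[-4..3]=01000000 (head:   ^)
Step 9: in state A at pos -2, read 0 -> (A,0)->write 1,move L,goto B. Now: state=B, head=-3, tape[-4..3]=01100000 (head:  ^)
Step 10: in state B at pos -3, read 1 -> (B,1)->write 0,move L,goto H. Now: state=H, head=-4, tape[-5..3]=000100000 (head:  ^)
State H reached at step 10; 10 <= 13 -> yes

Answer: yes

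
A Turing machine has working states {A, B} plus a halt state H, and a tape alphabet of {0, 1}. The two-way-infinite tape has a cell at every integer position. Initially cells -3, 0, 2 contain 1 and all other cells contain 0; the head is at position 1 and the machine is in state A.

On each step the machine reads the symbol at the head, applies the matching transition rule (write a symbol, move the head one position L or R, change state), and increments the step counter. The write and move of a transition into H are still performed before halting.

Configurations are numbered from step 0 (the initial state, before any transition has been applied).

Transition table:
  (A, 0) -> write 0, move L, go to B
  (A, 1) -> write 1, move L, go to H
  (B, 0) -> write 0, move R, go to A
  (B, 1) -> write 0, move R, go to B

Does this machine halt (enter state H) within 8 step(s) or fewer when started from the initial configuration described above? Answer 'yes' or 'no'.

Answer: yes

Derivation:
Step 1: in state A at pos 1, read 0 -> (A,0)->write 0,move L,goto B. Now: state=B, head=0, tape[-4..3]=01001010 (head:     ^)
Step 2: in state B at pos 0, read 1 -> (B,1)->write 0,move R,goto B. Now: state=B, head=1, tape[-4..3]=01000010 (head:      ^)
Step 3: in state B at pos 1, read 0 -> (B,0)->write 0,move R,goto A. Now: state=A, head=2, tape[-4..3]=01000010 (head:       ^)
Step 4: in state A at pos 2, read 1 -> (A,1)->write 1,move L,goto H. Now: state=H, head=1, tape[-4..3]=01000010 (head:      ^)
State H reached at step 4; 4 <= 8 -> yes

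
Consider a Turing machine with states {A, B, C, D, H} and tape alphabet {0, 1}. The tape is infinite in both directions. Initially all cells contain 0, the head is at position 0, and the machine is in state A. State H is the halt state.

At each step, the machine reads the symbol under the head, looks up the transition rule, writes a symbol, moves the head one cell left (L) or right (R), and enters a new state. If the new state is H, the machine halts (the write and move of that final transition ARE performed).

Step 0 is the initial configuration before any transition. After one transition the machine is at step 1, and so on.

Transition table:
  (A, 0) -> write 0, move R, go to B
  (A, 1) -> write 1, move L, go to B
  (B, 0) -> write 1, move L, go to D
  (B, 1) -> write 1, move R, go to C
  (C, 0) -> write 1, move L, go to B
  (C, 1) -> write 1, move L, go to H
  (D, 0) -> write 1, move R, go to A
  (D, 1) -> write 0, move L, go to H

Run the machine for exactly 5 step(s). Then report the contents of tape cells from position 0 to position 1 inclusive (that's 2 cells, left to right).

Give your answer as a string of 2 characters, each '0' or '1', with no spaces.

Step 1: in state A at pos 0, read 0 -> (A,0)->write 0,move R,goto B. Now: state=B, head=1, tape[-1..2]=0000 (head:   ^)
Step 2: in state B at pos 1, read 0 -> (B,0)->write 1,move L,goto D. Now: state=D, head=0, tape[-1..2]=0010 (head:  ^)
Step 3: in state D at pos 0, read 0 -> (D,0)->write 1,move R,goto A. Now: state=A, head=1, tape[-1..2]=0110 (head:   ^)
Step 4: in state A at pos 1, read 1 -> (A,1)->write 1,move L,goto B. Now: state=B, head=0, tape[-1..2]=0110 (head:  ^)
Step 5: in state B at pos 0, read 1 -> (B,1)->write 1,move R,goto C. Now: state=C, head=1, tape[-1..2]=0110 (head:   ^)

Answer: 11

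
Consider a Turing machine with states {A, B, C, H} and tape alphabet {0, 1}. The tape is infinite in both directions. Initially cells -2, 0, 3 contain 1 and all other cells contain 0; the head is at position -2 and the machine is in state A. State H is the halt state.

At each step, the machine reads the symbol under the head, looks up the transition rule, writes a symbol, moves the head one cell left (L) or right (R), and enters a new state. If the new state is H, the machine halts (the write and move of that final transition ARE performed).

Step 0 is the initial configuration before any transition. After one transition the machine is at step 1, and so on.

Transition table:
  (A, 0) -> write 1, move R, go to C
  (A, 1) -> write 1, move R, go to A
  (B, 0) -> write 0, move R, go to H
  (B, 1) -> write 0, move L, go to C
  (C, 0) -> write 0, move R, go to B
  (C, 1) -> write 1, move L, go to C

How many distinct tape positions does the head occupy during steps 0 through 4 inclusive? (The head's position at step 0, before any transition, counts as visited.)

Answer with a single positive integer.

Answer: 3

Derivation:
Step 1: in state A at pos -2, read 1 -> (A,1)->write 1,move R,goto A. Now: state=A, head=-1, tape[-3..4]=01010010 (head:   ^)
Step 2: in state A at pos -1, read 0 -> (A,0)->write 1,move R,goto C. Now: state=C, head=0, tape[-3..4]=01110010 (head:    ^)
Step 3: in state C at pos 0, read 1 -> (C,1)->write 1,move L,goto C. Now: state=C, head=-1, tape[-3..4]=01110010 (head:   ^)
Step 4: in state C at pos -1, read 1 -> (C,1)->write 1,move L,goto C. Now: state=C, head=-2, tape[-3..4]=01110010 (head:  ^)
Head positions at steps 0..4: starting at -2, distinct positions visited = {-2, -1, 0} -> 3 position(s)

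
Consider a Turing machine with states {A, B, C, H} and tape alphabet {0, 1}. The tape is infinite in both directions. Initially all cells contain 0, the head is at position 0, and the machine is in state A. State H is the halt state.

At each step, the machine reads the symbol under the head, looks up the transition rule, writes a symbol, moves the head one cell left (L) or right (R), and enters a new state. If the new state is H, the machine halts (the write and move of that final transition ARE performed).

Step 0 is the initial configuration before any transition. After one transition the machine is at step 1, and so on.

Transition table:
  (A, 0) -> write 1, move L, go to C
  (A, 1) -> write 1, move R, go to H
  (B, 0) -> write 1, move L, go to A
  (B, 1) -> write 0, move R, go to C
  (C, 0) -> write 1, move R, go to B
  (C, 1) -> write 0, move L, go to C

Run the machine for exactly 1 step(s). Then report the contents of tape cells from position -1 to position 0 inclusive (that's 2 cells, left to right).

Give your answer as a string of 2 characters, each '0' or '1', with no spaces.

Step 1: in state A at pos 0, read 0 -> (A,0)->write 1,move L,goto C. Now: state=C, head=-1, tape[-2..1]=0010 (head:  ^)

Answer: 01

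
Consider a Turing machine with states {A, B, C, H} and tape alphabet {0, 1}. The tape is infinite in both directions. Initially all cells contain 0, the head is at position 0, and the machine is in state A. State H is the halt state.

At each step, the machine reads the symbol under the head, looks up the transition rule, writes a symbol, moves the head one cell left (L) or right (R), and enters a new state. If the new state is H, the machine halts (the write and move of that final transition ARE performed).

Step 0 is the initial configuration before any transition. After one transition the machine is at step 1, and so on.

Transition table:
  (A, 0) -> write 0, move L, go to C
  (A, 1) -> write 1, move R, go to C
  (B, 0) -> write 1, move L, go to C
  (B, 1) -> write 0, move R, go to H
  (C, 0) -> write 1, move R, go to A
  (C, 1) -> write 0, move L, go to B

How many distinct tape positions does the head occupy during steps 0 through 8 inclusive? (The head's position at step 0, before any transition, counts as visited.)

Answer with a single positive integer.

Step 1: in state A at pos 0, read 0 -> (A,0)->write 0,move L,goto C. Now: state=C, head=-1, tape[-2..1]=0000 (head:  ^)
Step 2: in state C at pos -1, read 0 -> (C,0)->write 1,move R,goto A. Now: state=A, head=0, tape[-2..1]=0100 (head:   ^)
Step 3: in state A at pos 0, read 0 -> (A,0)->write 0,move L,goto C. Now: state=C, head=-1, tape[-2..1]=0100 (head:  ^)
Step 4: in state C at pos -1, read 1 -> (C,1)->write 0,move L,goto B. Now: state=B, head=-2, tape[-3..1]=00000 (head:  ^)
Step 5: in state B at pos -2, read 0 -> (B,0)->write 1,move L,goto C. Now: state=C, head=-3, tape[-4..1]=001000 (head:  ^)
Step 6: in state C at pos -3, read 0 -> (C,0)->write 1,move R,goto A. Now: state=A, head=-2, tape[-4..1]=011000 (head:   ^)
Step 7: in state A at pos -2, read 1 -> (A,1)->write 1,move R,goto C. Now: state=C, head=-1, tape[-4..1]=011000 (head:    ^)
Step 8: in state C at pos -1, read 0 -> (C,0)->write 1,move R,goto A. Now: state=A, head=0, tape[-4..1]=011100 (head:     ^)
Head positions at steps 0..8: starting at 0, distinct positions visited = {-3, -2, -1, 0} -> 4 position(s)

Answer: 4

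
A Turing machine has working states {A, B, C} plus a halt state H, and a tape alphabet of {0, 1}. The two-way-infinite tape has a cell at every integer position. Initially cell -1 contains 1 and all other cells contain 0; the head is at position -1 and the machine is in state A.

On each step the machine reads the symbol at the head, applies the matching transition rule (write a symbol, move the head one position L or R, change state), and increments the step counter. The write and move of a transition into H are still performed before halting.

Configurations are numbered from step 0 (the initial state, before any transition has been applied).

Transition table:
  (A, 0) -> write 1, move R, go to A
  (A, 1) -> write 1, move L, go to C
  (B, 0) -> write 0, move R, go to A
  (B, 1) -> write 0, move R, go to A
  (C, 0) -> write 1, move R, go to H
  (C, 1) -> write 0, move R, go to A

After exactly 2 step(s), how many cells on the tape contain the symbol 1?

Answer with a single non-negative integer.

Answer: 2

Derivation:
Step 1: in state A at pos -1, read 1 -> (A,1)->write 1,move L,goto C. Now: state=C, head=-2, tape[-3..0]=0010 (head:  ^)
Step 2: in state C at pos -2, read 0 -> (C,0)->write 1,move R,goto H. Now: state=H, head=-1, tape[-3..0]=0110 (head:   ^)
Cells containing 1 after step 2: {-2, -1} -> 2 cell(s)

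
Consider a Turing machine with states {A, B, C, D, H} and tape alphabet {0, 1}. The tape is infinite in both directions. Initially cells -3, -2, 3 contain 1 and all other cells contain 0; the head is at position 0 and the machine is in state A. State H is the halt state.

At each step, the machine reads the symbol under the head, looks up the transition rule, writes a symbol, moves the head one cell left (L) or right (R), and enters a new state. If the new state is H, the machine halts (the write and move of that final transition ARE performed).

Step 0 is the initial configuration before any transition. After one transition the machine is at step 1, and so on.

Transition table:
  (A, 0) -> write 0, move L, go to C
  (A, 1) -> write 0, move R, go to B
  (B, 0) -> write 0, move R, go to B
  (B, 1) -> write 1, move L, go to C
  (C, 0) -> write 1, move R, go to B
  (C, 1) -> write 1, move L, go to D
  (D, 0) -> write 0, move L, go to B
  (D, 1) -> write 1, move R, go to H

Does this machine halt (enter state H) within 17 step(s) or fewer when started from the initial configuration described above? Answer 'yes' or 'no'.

Step 1: in state A at pos 0, read 0 -> (A,0)->write 0,move L,goto C. Now: state=C, head=-1, tape[-4..4]=011000010 (head:    ^)
Step 2: in state C at pos -1, read 0 -> (C,0)->write 1,move R,goto B. Now: state=B, head=0, tape[-4..4]=011100010 (head:     ^)
Step 3: in state B at pos 0, read 0 -> (B,0)->write 0,move R,goto B. Now: state=B, head=1, tape[-4..4]=011100010 (head:      ^)
Step 4: in state B at pos 1, read 0 -> (B,0)->write 0,move R,goto B. Now: state=B, head=2, tape[-4..4]=011100010 (head:       ^)
Step 5: in state B at pos 2, read 0 -> (B,0)->write 0,move R,goto B. Now: state=B, head=3, tape[-4..4]=011100010 (head:        ^)
Step 6: in state B at pos 3, read 1 -> (B,1)->write 1,move L,goto C. Now: state=C, head=2, tape[-4..4]=011100010 (head:       ^)
Step 7: in state C at pos 2, read 0 -> (C,0)->write 1,move R,goto B. Now: state=B, head=3, tape[-4..4]=011100110 (head:        ^)
Step 8: in state B at pos 3, read 1 -> (B,1)->write 1,move L,goto C. Now: state=C, head=2, tape[-4..4]=011100110 (head:       ^)
Step 9: in state C at pos 2, read 1 -> (C,1)->write 1,move L,goto D. Now: state=D, head=1, tape[-4..4]=011100110 (head:      ^)
Step 10: in state D at pos 1, read 0 -> (D,0)->write 0,move L,goto B. Now: state=B, head=0, tape[-4..4]=011100110 (head:     ^)
Step 11: in state B at pos 0, read 0 -> (B,0)->write 0,move R,goto B. Now: state=B, head=1, tape[-4..4]=011100110 (head:      ^)
Step 12: in state B at pos 1, read 0 -> (B,0)->write 0,move R,goto B. Now: state=B, head=2, tape[-4..4]=011100110 (head:       ^)
Step 13: in state B at pos 2, read 1 -> (B,1)->write 1,move L,goto C. Now: state=C, head=1, tape[-4..4]=011100110 (head:      ^)
Step 14: in state C at pos 1, read 0 -> (C,0)->write 1,move R,goto B. Now: state=B, head=2, tape[-4..4]=011101110 (head:       ^)
Step 15: in state B at pos 2, read 1 -> (B,1)->write 1,move L,goto C. Now: state=C, head=1, tape[-4..4]=011101110 (head:      ^)
Step 16: in state C at pos 1, read 1 -> (C,1)->write 1,move L,goto D. Now: state=D, head=0, tape[-4..4]=011101110 (head:     ^)
Step 17: in state D at pos 0, read 0 -> (D,0)->write 0,move L,goto B. Now: state=B, head=-1, tape[-4..4]=011101110 (head:    ^)
After 17 step(s): state = B (not H) -> not halted within 17 -> no

Answer: no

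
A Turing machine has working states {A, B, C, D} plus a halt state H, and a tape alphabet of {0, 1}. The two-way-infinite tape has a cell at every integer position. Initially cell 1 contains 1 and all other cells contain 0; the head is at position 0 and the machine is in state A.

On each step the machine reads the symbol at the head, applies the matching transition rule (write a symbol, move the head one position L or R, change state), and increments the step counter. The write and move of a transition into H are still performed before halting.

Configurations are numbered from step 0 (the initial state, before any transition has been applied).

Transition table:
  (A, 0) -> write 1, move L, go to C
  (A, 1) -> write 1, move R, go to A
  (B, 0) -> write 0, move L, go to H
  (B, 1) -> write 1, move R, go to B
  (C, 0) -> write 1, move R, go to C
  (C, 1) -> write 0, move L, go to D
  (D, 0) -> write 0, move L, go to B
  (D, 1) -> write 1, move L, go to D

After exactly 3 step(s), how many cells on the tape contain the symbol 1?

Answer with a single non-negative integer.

Step 1: in state A at pos 0, read 0 -> (A,0)->write 1,move L,goto C. Now: state=C, head=-1, tape[-2..2]=00110 (head:  ^)
Step 2: in state C at pos -1, read 0 -> (C,0)->write 1,move R,goto C. Now: state=C, head=0, tape[-2..2]=01110 (head:   ^)
Step 3: in state C at pos 0, read 1 -> (C,1)->write 0,move L,goto D. Now: state=D, head=-1, tape[-2..2]=01010 (head:  ^)
Cells containing 1 after step 3: {-1, 1} -> 2 cell(s)

Answer: 2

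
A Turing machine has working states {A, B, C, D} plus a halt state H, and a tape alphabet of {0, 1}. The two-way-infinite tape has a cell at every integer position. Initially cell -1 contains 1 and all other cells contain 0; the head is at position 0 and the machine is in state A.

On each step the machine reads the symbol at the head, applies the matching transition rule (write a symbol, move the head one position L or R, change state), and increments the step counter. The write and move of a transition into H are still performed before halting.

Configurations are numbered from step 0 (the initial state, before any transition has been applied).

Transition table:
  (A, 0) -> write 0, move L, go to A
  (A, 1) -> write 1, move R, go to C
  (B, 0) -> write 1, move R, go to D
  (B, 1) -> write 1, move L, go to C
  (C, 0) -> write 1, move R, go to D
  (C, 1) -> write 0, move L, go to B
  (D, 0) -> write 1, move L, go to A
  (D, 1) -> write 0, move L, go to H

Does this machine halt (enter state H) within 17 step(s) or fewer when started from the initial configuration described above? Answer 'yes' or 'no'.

Answer: yes

Derivation:
Step 1: in state A at pos 0, read 0 -> (A,0)->write 0,move L,goto A. Now: state=A, head=-1, tape[-2..1]=0100 (head:  ^)
Step 2: in state A at pos -1, read 1 -> (A,1)->write 1,move R,goto C. Now: state=C, head=0, tape[-2..1]=0100 (head:   ^)
Step 3: in state C at pos 0, read 0 -> (C,0)->write 1,move R,goto D. Now: state=D, head=1, tape[-2..2]=01100 (head:    ^)
Step 4: in state D at pos 1, read 0 -> (D,0)->write 1,move L,goto A. Now: state=A, head=0, tape[-2..2]=01110 (head:   ^)
Step 5: in state A at pos 0, read 1 -> (A,1)->write 1,move R,goto C. Now: state=C, head=1, tape[-2..2]=01110 (head:    ^)
Step 6: in state C at pos 1, read 1 -> (C,1)->write 0,move L,goto B. Now: state=B, head=0, tape[-2..2]=01100 (head:   ^)
Step 7: in state B at pos 0, read 1 -> (B,1)->write 1,move L,goto C. Now: state=C, head=-1, tape[-2..2]=01100 (head:  ^)
Step 8: in state C at pos -1, read 1 -> (C,1)->write 0,move L,goto B. Now: state=B, head=-2, tape[-3..2]=000100 (head:  ^)
Step 9: in state B at pos -2, read 0 -> (B,0)->write 1,move R,goto D. Now: state=D, head=-1, tape[-3..2]=010100 (head:   ^)
Step 10: in state D at pos -1, read 0 -> (D,0)->write 1,move L,goto A. Now: state=A, head=-2, tape[-3..2]=011100 (head:  ^)
Step 11: in state A at pos -2, read 1 -> (A,1)->write 1,move R,goto C. Now: state=C, head=-1, tape[-3..2]=011100 (head:   ^)
Step 12: in state C at pos -1, read 1 -> (C,1)->write 0,move L,goto B. Now: state=B, head=-2, tape[-3..2]=010100 (head:  ^)
Step 13: in state B at pos -2, read 1 -> (B,1)->write 1,move L,goto C. Now: state=C, head=-3, tape[-4..2]=0010100 (head:  ^)
Step 14: in state C at pos -3, read 0 -> (C,0)->write 1,move R,goto D. Now: state=D, head=-2, tape[-4..2]=0110100 (head:   ^)
Step 15: in state D at pos -2, read 1 -> (D,1)->write 0,move L,goto H. Now: state=H, head=-3, tape[-4..2]=0100100 (head:  ^)
State H reached at step 15; 15 <= 17 -> yes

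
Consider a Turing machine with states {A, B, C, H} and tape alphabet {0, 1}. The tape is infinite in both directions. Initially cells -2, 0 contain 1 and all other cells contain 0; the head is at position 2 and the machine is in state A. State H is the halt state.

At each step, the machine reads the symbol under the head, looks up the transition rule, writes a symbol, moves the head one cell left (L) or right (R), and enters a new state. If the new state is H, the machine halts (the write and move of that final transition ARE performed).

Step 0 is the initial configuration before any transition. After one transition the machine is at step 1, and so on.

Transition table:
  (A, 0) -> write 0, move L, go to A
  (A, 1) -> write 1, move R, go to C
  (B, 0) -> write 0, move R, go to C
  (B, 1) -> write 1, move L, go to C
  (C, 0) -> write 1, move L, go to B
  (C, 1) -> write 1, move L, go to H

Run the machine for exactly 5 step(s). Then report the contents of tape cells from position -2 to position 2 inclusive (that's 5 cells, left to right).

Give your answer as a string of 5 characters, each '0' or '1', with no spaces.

Step 1: in state A at pos 2, read 0 -> (A,0)->write 0,move L,goto A. Now: state=A, head=1, tape[-3..3]=0101000 (head:     ^)
Step 2: in state A at pos 1, read 0 -> (A,0)->write 0,move L,goto A. Now: state=A, head=0, tape[-3..3]=0101000 (head:    ^)
Step 3: in state A at pos 0, read 1 -> (A,1)->write 1,move R,goto C. Now: state=C, head=1, tape[-3..3]=0101000 (head:     ^)
Step 4: in state C at pos 1, read 0 -> (C,0)->write 1,move L,goto B. Now: state=B, head=0, tape[-3..3]=0101100 (head:    ^)
Step 5: in state B at pos 0, read 1 -> (B,1)->write 1,move L,goto C. Now: state=C, head=-1, tape[-3..3]=0101100 (head:   ^)

Answer: 10110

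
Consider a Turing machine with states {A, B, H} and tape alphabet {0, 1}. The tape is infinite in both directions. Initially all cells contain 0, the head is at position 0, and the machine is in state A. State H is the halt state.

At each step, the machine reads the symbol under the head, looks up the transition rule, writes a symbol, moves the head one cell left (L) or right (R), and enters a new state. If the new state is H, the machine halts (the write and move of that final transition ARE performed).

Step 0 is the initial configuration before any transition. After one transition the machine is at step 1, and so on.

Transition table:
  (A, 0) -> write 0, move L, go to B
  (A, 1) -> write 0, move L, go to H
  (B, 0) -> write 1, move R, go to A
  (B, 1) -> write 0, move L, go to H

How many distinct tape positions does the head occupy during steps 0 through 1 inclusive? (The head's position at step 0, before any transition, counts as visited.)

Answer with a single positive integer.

Answer: 2

Derivation:
Step 1: in state A at pos 0, read 0 -> (A,0)->write 0,move L,goto B. Now: state=B, head=-1, tape[-2..1]=0000 (head:  ^)
Head positions at steps 0..1: starting at 0, distinct positions visited = {-1, 0} -> 2 position(s)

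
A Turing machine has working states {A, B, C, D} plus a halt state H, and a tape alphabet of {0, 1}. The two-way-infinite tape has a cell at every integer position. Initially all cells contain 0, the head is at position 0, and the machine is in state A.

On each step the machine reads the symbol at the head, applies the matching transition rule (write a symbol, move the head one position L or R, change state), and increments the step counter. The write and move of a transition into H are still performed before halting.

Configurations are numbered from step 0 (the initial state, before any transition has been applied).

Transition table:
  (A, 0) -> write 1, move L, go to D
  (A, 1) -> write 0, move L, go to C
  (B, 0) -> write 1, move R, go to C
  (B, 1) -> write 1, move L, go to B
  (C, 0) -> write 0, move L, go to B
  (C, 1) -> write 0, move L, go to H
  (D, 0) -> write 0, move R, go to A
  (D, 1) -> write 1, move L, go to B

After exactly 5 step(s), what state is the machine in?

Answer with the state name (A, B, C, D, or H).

Step 1: in state A at pos 0, read 0 -> (A,0)->write 1,move L,goto D. Now: state=D, head=-1, tape[-2..1]=0010 (head:  ^)
Step 2: in state D at pos -1, read 0 -> (D,0)->write 0,move R,goto A. Now: state=A, head=0, tape[-2..1]=0010 (head:   ^)
Step 3: in state A at pos 0, read 1 -> (A,1)->write 0,move L,goto C. Now: state=C, head=-1, tape[-2..1]=0000 (head:  ^)
Step 4: in state C at pos -1, read 0 -> (C,0)->write 0,move L,goto B. Now: state=B, head=-2, tape[-3..1]=00000 (head:  ^)
Step 5: in state B at pos -2, read 0 -> (B,0)->write 1,move R,goto C. Now: state=C, head=-1, tape[-3..1]=01000 (head:   ^)

Answer: C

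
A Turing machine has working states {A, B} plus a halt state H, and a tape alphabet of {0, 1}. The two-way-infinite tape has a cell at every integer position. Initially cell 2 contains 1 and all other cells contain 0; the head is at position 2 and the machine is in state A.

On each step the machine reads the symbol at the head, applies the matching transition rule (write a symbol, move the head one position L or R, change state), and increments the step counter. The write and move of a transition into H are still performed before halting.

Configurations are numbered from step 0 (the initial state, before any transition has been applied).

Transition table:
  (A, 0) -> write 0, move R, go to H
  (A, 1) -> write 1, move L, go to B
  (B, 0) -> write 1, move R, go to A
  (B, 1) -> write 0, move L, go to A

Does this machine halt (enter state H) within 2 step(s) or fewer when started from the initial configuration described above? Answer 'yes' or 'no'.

Step 1: in state A at pos 2, read 1 -> (A,1)->write 1,move L,goto B. Now: state=B, head=1, tape[0..3]=0010 (head:  ^)
Step 2: in state B at pos 1, read 0 -> (B,0)->write 1,move R,goto A. Now: state=A, head=2, tape[0..3]=0110 (head:   ^)
After 2 step(s): state = A (not H) -> not halted within 2 -> no

Answer: no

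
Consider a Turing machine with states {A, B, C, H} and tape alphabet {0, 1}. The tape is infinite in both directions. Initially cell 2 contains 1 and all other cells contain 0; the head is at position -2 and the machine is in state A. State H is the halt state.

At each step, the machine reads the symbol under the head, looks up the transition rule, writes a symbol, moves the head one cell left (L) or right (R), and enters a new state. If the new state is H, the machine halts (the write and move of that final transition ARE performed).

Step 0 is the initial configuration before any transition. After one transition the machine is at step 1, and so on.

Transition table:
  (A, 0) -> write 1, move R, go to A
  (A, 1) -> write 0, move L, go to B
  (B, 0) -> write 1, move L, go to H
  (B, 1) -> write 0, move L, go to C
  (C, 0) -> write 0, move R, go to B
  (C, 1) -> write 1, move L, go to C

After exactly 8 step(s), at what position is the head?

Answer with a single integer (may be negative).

Answer: -2

Derivation:
Step 1: in state A at pos -2, read 0 -> (A,0)->write 1,move R,goto A. Now: state=A, head=-1, tape[-3..3]=0100010 (head:   ^)
Step 2: in state A at pos -1, read 0 -> (A,0)->write 1,move R,goto A. Now: state=A, head=0, tape[-3..3]=0110010 (head:    ^)
Step 3: in state A at pos 0, read 0 -> (A,0)->write 1,move R,goto A. Now: state=A, head=1, tape[-3..3]=0111010 (head:     ^)
Step 4: in state A at pos 1, read 0 -> (A,0)->write 1,move R,goto A. Now: state=A, head=2, tape[-3..3]=0111110 (head:      ^)
Step 5: in state A at pos 2, read 1 -> (A,1)->write 0,move L,goto B. Now: state=B, head=1, tape[-3..3]=0111100 (head:     ^)
Step 6: in state B at pos 1, read 1 -> (B,1)->write 0,move L,goto C. Now: state=C, head=0, tape[-3..3]=0111000 (head:    ^)
Step 7: in state C at pos 0, read 1 -> (C,1)->write 1,move L,goto C. Now: state=C, head=-1, tape[-3..3]=0111000 (head:   ^)
Step 8: in state C at pos -1, read 1 -> (C,1)->write 1,move L,goto C. Now: state=C, head=-2, tape[-3..3]=0111000 (head:  ^)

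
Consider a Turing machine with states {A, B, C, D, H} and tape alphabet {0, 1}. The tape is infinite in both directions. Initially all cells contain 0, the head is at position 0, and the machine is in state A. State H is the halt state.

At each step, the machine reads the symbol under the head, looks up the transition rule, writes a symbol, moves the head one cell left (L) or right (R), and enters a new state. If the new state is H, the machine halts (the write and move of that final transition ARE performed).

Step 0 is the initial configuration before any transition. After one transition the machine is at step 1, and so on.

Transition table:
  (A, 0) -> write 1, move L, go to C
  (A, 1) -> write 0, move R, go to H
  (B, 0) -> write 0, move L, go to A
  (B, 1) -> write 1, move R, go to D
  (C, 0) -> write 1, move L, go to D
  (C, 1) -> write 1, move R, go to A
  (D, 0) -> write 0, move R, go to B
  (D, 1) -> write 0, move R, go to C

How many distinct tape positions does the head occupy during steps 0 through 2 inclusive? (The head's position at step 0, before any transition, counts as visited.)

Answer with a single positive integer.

Step 1: in state A at pos 0, read 0 -> (A,0)->write 1,move L,goto C. Now: state=C, head=-1, tape[-2..1]=0010 (head:  ^)
Step 2: in state C at pos -1, read 0 -> (C,0)->write 1,move L,goto D. Now: state=D, head=-2, tape[-3..1]=00110 (head:  ^)
Head positions at steps 0..2: starting at 0, distinct positions visited = {-2, -1, 0} -> 3 position(s)

Answer: 3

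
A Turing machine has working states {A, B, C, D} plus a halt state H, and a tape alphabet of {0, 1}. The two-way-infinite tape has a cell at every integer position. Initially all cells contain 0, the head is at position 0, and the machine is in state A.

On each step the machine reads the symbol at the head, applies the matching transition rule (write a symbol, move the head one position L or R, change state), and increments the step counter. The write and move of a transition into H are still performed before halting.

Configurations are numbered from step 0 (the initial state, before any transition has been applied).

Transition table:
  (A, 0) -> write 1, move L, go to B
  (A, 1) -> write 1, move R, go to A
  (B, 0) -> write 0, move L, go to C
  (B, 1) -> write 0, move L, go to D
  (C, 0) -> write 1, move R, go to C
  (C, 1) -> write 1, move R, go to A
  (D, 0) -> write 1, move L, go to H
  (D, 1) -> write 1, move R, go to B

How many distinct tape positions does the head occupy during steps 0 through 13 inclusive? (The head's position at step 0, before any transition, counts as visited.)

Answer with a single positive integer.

Answer: 4

Derivation:
Step 1: in state A at pos 0, read 0 -> (A,0)->write 1,move L,goto B. Now: state=B, head=-1, tape[-2..1]=0010 (head:  ^)
Step 2: in state B at pos -1, read 0 -> (B,0)->write 0,move L,goto C. Now: state=C, head=-2, tape[-3..1]=00010 (head:  ^)
Step 3: in state C at pos -2, read 0 -> (C,0)->write 1,move R,goto C. Now: state=C, head=-1, tape[-3..1]=01010 (head:   ^)
Step 4: in state C at pos -1, read 0 -> (C,0)->write 1,move R,goto C. Now: state=C, head=0, tape[-3..1]=01110 (head:    ^)
Step 5: in state C at pos 0, read 1 -> (C,1)->write 1,move R,goto A. Now: state=A, head=1, tape[-3..2]=011100 (head:     ^)
Step 6: in state A at pos 1, read 0 -> (A,0)->write 1,move L,goto B. Now: state=B, head=0, tape[-3..2]=011110 (head:    ^)
Step 7: in state B at pos 0, read 1 -> (B,1)->write 0,move L,goto D. Now: state=D, head=-1, tape[-3..2]=011010 (head:   ^)
Step 8: in state D at pos -1, read 1 -> (D,1)->write 1,move R,goto B. Now: state=B, head=0, tape[-3..2]=011010 (head:    ^)
Step 9: in state B at pos 0, read 0 -> (B,0)->write 0,move L,goto C. Now: state=C, head=-1, tape[-3..2]=011010 (head:   ^)
Step 10: in state C at pos -1, read 1 -> (C,1)->write 1,move R,goto A. Now: state=A, head=0, tape[-3..2]=011010 (head:    ^)
Step 11: in state A at pos 0, read 0 -> (A,0)->write 1,move L,goto B. Now: state=B, head=-1, tape[-3..2]=011110 (head:   ^)
Step 12: in state B at pos -1, read 1 -> (B,1)->write 0,move L,goto D. Now: state=D, head=-2, tape[-3..2]=010110 (head:  ^)
Step 13: in state D at pos -2, read 1 -> (D,1)->write 1,move R,goto B. Now: state=B, head=-1, tape[-3..2]=010110 (head:   ^)
Head positions at steps 0..13: starting at 0, distinct positions visited = {-2, -1, 0, 1} -> 4 position(s)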